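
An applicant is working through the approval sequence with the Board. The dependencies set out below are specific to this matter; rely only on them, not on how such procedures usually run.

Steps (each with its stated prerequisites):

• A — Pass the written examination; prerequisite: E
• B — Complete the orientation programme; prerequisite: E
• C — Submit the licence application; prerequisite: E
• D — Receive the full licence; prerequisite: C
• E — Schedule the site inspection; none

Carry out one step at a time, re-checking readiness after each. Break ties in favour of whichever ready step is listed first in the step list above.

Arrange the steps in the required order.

E is the only step with nothing outstanding, so it goes first.
Now A, B and C have their prerequisites met. A is listed earlier, so A next.
B and C are both available; B is listed earlier → B.
That leaves C as the only ready step → C.
D is the only step now ready → D.

E A B C D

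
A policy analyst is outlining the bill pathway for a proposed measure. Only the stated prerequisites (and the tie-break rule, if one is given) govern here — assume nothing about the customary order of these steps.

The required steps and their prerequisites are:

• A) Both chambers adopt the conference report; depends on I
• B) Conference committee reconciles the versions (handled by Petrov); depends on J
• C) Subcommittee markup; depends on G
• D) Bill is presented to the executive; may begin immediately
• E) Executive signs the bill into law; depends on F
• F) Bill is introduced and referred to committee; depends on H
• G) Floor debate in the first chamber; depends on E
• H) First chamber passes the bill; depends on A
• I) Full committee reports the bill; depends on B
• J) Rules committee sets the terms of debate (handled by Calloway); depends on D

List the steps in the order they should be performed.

D, J, B, I, A, H, F, E, G, C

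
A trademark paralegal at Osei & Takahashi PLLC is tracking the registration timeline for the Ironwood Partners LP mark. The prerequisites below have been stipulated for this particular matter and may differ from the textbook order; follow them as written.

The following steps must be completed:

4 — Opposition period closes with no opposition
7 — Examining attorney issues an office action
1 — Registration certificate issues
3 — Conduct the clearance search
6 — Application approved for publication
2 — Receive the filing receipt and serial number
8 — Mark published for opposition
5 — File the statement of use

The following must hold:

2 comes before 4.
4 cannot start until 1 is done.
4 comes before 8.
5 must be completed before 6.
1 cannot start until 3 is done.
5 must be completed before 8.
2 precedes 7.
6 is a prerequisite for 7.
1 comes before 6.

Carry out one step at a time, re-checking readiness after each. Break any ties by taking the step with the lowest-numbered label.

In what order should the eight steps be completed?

2, 3, 1, 4, 5, 6, 7, 8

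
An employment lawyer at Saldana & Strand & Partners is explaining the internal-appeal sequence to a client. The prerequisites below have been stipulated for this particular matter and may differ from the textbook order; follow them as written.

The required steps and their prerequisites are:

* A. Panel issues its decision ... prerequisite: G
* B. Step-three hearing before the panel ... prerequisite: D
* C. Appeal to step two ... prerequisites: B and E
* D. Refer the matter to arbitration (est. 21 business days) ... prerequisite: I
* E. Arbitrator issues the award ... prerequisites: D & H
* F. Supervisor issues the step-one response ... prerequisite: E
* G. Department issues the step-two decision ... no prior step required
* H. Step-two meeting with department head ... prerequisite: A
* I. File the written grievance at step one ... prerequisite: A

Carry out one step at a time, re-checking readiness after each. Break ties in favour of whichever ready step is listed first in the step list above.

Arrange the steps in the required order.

Only G has no prerequisites, so it is first.
A needed G, now all done → A.
Ready: H and I. H is listed earlier → H.
I needed A, now all done → I.
D needed I, now all done → D.
B and E are both available; B is listed earlier → B.
E needed D and H, now all done → E.
Ready: C and F. C is listed earlier → C.
F needed E, now all done → F.

G, A, H, I, D, B, E, C, F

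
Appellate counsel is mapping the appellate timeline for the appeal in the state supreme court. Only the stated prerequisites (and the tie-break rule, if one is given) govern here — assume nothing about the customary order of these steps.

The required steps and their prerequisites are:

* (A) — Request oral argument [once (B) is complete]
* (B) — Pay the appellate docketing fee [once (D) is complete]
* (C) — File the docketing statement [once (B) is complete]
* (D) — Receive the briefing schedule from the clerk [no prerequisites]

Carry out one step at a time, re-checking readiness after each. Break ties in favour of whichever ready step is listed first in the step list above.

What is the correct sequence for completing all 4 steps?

(D) (B) (A) (C)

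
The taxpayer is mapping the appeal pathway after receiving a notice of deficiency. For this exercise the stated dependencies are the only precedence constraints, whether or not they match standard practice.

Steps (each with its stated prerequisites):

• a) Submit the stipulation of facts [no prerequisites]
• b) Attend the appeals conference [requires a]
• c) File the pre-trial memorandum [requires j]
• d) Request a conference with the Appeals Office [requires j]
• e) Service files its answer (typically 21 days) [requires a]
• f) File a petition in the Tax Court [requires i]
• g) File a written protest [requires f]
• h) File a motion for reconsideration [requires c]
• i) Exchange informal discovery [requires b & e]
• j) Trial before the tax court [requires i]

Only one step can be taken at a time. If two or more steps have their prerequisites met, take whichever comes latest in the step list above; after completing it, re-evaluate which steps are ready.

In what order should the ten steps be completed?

a, e, b, i, j, f, g, d, c, h

a has no prerequisites → a first.
Ready: e and b. e is listed later → e.
b is the only step now ready → b.
i is the only step now ready → i.
j and f are both available; j is listed later → j.
d and c now also ready, so the ready set is {f, d, c}; f is listed later → f.
g now also ready, so the ready set is {g, d, c}; g is listed later → g.
Ready: d and c. d is listed later → d.
That leaves c as the only ready step → c.
That leaves h as the only ready step → h.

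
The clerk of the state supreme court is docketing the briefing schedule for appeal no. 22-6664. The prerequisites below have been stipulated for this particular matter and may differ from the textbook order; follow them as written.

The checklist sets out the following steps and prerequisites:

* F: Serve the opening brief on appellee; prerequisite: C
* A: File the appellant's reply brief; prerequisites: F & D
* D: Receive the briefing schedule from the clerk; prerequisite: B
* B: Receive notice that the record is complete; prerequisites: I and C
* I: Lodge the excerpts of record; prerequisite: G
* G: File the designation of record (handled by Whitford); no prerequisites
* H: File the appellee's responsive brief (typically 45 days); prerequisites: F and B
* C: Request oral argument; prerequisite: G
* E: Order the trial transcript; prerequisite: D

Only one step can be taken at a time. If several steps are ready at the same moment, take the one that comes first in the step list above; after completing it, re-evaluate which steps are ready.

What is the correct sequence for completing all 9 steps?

G → I → C → F → B → D → A → H → E

G is the only step with nothing outstanding, so it goes first.
Ready: I and C. I is listed earlier → I.
C is the only step now ready → C.
Ready: F and B. F is listed earlier → F.
That leaves B as the only ready step → B.
D and H are both available; D is listed earlier → D.
A, H and E are all available; A is listed earlier → A.
H and E are both available; H is listed earlier → H.
That leaves E as the only ready step → E.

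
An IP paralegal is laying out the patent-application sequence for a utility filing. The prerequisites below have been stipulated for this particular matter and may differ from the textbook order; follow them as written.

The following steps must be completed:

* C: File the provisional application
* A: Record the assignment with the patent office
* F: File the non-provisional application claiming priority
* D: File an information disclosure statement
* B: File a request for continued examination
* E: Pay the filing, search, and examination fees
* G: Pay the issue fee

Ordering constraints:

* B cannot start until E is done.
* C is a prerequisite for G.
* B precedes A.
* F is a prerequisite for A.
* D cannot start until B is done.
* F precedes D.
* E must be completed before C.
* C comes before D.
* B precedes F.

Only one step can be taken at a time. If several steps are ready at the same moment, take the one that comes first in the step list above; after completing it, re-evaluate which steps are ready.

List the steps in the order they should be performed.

E is the only step with nothing outstanding, so it goes first.
Now C and B have their prerequisites met. C is listed earlier, so C next.
Now B and G have their prerequisites met. B is listed earlier, so B next.
Ready: F and G. F is listed earlier → F.
A and D now also ready, so the ready set is {A, D, G}; A is listed earlier → A.
Now D and G have their prerequisites met. D is listed earlier, so D next.
That leaves G as the only ready step → G.

E, C, B, F, A, D, G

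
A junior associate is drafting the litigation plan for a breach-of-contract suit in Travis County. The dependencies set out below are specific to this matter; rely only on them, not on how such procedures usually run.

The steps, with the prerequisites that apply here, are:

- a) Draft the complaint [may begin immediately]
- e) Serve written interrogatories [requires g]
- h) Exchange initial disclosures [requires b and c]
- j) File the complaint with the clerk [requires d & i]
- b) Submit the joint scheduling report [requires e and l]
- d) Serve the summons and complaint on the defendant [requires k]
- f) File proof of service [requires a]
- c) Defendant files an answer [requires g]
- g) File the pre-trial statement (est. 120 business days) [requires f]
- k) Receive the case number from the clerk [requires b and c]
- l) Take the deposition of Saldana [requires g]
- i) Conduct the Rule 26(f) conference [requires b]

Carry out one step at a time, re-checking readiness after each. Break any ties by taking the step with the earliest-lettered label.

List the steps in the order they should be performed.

a is the only step with nothing outstanding, so it goes first.
Next only f has its prerequisites met → f.
That leaves g as the only ready step → g.
c, e and l are all available; c has the earlier label → c.
Now e and l have their prerequisites met. e has the earlier label, so e next.
l needed g, now all done → l.
Next only b has its prerequisites met → b.
h, i and k are all available; h has the earlier label → h.
Now i and k have their prerequisites met. i has the earlier label, so i next.
k needed b and c, now all done → k.
That leaves d as the only ready step → d.
j needed d and i, now all done → j.

a, f, g, c, e, l, b, h, i, k, d, j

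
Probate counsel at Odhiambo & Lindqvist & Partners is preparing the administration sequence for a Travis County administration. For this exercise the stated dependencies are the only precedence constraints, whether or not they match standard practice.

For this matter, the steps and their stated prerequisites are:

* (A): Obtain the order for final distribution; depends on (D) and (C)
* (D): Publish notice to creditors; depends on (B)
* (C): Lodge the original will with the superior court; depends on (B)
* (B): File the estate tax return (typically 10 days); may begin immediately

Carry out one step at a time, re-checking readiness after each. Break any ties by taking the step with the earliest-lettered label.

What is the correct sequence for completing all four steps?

(B) (C) (D) (A)

(B) has no prerequisites → (B) first.
Now (C) and (D) have their prerequisites met. (C) has the earlier label, so (C) next.
Next only (D) has its prerequisites met → (D).
(A) is the only step now ready → (A).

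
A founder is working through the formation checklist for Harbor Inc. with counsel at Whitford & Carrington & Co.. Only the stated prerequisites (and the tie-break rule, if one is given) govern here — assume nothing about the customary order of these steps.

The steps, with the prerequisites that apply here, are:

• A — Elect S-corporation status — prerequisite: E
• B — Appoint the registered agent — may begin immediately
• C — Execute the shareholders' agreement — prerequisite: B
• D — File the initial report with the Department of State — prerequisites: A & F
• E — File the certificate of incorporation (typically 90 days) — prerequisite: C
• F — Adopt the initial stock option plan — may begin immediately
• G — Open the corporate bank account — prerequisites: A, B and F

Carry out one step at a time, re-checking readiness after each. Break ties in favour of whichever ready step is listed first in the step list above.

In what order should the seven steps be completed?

B C E A F D G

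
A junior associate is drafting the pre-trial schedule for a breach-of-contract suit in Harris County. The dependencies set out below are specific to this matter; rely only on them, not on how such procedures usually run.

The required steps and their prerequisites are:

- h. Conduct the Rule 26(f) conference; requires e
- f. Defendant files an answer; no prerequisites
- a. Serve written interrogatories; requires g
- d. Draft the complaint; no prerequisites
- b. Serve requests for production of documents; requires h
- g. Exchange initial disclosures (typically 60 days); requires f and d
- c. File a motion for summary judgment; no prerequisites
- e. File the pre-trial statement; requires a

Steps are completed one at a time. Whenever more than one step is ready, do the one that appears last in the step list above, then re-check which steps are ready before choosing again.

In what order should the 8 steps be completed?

Nothing is required for c, d and f. c is listed later → c first.
d and f are both available; d is listed later → d.
That leaves f as the only ready step → f.
g needed d and f, now all done → g.
a is the only step now ready → a.
e is the only step now ready → e.
That leaves h as the only ready step → h.
b needed h, now all done → b.

c, d, f, g, a, e, h, b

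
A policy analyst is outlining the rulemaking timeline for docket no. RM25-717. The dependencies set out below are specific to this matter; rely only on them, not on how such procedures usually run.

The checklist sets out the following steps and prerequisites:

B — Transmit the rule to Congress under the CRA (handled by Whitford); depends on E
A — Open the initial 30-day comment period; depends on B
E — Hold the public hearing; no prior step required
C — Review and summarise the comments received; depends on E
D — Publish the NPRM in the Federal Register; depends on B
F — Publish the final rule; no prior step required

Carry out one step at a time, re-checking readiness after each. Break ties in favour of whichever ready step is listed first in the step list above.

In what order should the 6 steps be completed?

Nothing is required for E and F. E is listed earlier → E first.
B and C now also ready, so the ready set is {B, C, F}; B is listed earlier → B.
Now A, C, D and F have their prerequisites met. A is listed earlier, so A next.
Ready: C, D and F. C is listed earlier → C.
D and F are both available; D is listed earlier → D.
Next only F has its prerequisites met → F.

E, B, A, C, D, F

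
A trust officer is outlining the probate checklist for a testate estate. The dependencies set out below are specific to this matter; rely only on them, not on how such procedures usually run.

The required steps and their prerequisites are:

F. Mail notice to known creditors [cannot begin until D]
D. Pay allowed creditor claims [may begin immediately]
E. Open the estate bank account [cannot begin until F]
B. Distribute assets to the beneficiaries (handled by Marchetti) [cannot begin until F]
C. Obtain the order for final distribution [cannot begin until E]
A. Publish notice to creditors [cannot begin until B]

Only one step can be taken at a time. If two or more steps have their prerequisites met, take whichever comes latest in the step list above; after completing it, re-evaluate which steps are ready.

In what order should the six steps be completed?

D has no prerequisites → D first.
F needed D, now all done → F.
B and E are both available; B is listed later → B.
Now A and E have their prerequisites met. A is listed later, so A next.
E needed F, now all done → E.
C is the only step now ready → C.

D F B A E C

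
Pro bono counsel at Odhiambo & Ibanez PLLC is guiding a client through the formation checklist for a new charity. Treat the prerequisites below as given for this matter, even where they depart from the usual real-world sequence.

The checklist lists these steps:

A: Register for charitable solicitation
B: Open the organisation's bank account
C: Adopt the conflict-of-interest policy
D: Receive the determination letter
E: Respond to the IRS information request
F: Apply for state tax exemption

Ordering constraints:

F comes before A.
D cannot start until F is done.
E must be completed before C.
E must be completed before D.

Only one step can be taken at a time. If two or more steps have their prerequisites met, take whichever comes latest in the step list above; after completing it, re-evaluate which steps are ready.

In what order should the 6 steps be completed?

F, E, D, C, B, A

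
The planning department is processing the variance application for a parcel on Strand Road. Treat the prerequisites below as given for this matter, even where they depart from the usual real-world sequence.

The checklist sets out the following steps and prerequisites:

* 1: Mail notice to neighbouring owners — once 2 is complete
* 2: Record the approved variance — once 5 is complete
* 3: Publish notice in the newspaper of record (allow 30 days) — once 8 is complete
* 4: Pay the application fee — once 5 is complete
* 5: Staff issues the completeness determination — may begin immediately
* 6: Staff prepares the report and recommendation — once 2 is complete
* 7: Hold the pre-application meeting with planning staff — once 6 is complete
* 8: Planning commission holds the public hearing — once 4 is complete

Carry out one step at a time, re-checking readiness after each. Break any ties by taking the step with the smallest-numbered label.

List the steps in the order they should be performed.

5, 2, 1, 4, 6, 7, 8, 3

Only 5 has no prerequisites, so it is first.
Ready: 2 and 4. 2 has the earlier label → 2.
1 and 6 now also ready, so the ready set is {1, 4, 6}; 1 has the earlier label → 1.
Ready: 4 and 6. 4 has the earlier label → 4.
8 now also ready, so the ready set is {6, 8}; 6 has the earlier label → 6.
Now 7 and 8 have their prerequisites met. 7 has the earlier label, so 7 next.
8 needed 4, now all done → 8.
3 is the only step now ready → 3.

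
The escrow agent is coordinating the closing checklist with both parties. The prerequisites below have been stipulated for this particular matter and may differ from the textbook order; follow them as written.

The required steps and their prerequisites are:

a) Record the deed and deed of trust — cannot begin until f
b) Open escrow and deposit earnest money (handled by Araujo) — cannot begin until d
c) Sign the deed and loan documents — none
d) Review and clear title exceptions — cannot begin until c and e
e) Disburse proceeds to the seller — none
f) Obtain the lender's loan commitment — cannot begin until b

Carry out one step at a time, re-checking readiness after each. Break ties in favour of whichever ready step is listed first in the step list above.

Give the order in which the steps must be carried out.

Nothing is required for c and e. c is listed earlier → c first.
That leaves e as the only ready step → e.
d needed c and e, now all done → d.
b needed d, now all done → b.
f is the only step now ready → f.
a is the only step now ready → a.

c → e → d → b → f → a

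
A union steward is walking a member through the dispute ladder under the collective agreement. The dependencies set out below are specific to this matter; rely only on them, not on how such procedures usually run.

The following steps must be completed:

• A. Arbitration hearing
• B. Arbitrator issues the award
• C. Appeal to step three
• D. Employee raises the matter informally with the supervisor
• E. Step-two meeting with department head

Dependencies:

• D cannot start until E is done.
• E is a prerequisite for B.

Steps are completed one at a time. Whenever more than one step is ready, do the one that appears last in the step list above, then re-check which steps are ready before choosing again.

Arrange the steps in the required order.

Nothing is required for E, C and A. E is listed later → E first.
Ready: D, C, B and A. D is listed later → D.
Ready: C, B and A. C is listed later → C.
Ready: B and A. B is listed later → B.
Next only A has its prerequisites met → A.

E, D, C, B, A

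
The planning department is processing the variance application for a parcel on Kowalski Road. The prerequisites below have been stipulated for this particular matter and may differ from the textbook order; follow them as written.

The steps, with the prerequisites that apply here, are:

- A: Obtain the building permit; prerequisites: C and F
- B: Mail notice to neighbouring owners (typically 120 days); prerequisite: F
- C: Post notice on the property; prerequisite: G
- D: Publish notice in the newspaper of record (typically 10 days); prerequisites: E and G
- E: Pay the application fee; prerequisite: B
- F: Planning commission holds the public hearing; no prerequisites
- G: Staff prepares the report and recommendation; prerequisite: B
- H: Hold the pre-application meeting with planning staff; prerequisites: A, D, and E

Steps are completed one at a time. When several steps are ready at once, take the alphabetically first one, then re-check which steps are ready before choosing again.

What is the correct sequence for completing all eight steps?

F has no prerequisites → F first.
B needed F, now all done → B.
E and G are both available; E has the earlier label → E.
G needed B, now all done → G.
Ready: C and D. C has the earlier label → C.
A now also ready, so the ready set is {A, D}; A has the earlier label → A.
D is the only step now ready → D.
H needed A, D and E, now all done → H.

F B E G C A D H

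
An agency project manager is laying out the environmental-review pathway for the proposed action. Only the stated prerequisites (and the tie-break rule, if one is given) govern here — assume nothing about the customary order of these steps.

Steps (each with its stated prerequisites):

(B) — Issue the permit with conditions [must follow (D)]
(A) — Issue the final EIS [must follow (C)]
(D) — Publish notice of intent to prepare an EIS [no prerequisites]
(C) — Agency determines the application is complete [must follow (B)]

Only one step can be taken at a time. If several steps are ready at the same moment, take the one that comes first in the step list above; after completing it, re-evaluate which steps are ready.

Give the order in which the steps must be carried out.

(D) (B) (C) (A)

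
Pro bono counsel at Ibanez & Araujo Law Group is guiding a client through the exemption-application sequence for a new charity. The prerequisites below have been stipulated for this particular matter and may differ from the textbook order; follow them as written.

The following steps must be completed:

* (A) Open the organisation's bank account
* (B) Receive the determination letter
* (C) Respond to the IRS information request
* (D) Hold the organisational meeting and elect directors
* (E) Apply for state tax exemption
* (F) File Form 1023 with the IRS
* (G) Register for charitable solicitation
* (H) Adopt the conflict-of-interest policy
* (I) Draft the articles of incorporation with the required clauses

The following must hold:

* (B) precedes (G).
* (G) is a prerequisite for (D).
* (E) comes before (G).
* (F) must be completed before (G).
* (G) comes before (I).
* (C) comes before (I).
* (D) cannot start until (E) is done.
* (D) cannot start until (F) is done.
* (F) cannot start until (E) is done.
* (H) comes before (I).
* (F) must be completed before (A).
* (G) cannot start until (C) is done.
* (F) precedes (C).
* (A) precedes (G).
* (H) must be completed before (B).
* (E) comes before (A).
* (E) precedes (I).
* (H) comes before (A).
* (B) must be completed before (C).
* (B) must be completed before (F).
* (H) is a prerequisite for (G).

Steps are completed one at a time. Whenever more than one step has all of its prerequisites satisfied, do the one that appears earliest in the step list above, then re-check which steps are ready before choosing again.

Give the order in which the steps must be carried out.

(E), (H), (B), (F), (A), (C), (G), (D), (I)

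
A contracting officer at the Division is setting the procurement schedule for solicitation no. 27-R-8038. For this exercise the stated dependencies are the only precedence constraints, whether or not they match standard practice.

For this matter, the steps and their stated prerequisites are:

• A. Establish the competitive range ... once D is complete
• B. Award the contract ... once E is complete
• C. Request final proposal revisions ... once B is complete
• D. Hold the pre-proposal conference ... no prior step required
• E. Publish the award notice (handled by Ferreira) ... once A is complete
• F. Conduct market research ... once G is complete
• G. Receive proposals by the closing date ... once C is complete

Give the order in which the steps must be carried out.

D A E B C G F

Only D has no prerequisites, so it is first.
That leaves A as the only ready step → A.
Next only E has its prerequisites met → E.
B needed E, now all done → B.
Next only C has its prerequisites met → C.
That leaves G as the only ready step → G.
F needed G, now all done → F.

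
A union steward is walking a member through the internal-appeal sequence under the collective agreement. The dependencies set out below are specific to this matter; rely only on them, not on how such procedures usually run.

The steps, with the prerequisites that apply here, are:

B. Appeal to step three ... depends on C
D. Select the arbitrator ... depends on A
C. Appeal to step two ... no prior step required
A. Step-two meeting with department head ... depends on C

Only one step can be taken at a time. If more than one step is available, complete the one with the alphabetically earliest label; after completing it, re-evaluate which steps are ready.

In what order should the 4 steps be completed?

Only C has no prerequisites, so it is first.
Ready: A and B. A has the earlier label → A.
B and D are both available; B has the earlier label → B.
D is the only step now ready → D.

C → A → B → D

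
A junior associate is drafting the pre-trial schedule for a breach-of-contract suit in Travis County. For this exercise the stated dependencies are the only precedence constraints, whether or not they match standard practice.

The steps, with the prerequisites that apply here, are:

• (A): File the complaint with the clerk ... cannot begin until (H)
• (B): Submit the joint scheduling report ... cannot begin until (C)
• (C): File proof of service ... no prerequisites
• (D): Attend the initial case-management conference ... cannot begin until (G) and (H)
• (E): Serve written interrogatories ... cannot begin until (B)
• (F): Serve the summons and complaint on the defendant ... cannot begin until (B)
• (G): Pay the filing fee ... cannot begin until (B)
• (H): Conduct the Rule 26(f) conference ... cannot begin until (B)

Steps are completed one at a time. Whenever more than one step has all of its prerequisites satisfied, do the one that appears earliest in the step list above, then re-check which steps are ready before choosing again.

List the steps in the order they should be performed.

(C) is the only step with nothing outstanding, so it goes first.
Next only (B) has its prerequisites met → (B).
Ready: (E), (F), (G) and (H). (E) is listed earlier → (E).
(F), (G) and (H) are all available; (F) is listed earlier → (F).
(G) and (H) are both available; (G) is listed earlier → (G).
That leaves (H) as the only ready step → (H).
Now (A) and (D) have their prerequisites met. (A) is listed earlier, so (A) next.
Next only (D) has its prerequisites met → (D).

(C), (B), (E), (F), (G), (H), (A), (D)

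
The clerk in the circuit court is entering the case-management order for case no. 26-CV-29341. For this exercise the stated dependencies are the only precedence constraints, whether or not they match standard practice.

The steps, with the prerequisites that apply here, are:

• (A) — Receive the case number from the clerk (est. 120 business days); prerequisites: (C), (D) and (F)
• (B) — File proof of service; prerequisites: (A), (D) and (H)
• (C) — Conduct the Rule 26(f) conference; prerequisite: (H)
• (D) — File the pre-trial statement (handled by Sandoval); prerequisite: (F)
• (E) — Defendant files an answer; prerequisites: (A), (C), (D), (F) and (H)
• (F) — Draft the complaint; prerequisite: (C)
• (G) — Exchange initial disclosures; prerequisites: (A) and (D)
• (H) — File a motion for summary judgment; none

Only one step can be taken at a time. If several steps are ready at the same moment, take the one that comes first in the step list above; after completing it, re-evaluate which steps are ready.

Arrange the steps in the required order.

(H), (C), (F), (D), (A), (B), (E), (G)

Only (H) has no prerequisites, so it is first.
(C) is the only step now ready → (C).
That leaves (F) as the only ready step → (F).
(D) needed (F), now all done → (D).
Next only (A) has its prerequisites met → (A).
Now (B), (E) and (G) have their prerequisites met. (B) is listed earlier, so (B) next.
Now (E) and (G) have their prerequisites met. (E) is listed earlier, so (E) next.
Next only (G) has its prerequisites met → (G).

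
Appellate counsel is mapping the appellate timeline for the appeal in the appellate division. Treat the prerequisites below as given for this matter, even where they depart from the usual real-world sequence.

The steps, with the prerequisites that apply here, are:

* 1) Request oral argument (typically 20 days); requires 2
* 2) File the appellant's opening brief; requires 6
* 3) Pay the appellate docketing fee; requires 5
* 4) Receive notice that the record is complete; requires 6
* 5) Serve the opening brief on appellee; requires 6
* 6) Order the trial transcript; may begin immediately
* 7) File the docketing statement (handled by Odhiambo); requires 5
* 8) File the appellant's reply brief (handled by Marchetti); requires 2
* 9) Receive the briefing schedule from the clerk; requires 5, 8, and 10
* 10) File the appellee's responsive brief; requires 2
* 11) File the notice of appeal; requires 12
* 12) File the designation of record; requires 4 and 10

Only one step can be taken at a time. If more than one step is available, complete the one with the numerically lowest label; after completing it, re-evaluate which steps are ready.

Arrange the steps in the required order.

6 is the only step with nothing outstanding, so it goes first.
Now 2, 4 and 5 have their prerequisites met. 2 has the earlier label, so 2 next.
Ready: 1, 4, 5, 8 and 10. 1 has the earlier label → 1.
4, 5, 8 and 10 are all available; 4 has the earlier label → 4.
Ready: 5, 8 and 10. 5 has the earlier label → 5.
Now 3, 7, 8 and 10 have their prerequisites met. 3 has the earlier label, so 3 next.
Ready: 7, 8 and 10. 7 has the earlier label → 7.
Now 8 and 10 have their prerequisites met. 8 has the earlier label, so 8 next.
10 needed 2, now all done → 10.
9 and 12 are both available; 9 has the earlier label → 9.
Next only 12 has its prerequisites met → 12.
Next only 11 has its prerequisites met → 11.

6 2 1 4 5 3 7 8 10 9 12 11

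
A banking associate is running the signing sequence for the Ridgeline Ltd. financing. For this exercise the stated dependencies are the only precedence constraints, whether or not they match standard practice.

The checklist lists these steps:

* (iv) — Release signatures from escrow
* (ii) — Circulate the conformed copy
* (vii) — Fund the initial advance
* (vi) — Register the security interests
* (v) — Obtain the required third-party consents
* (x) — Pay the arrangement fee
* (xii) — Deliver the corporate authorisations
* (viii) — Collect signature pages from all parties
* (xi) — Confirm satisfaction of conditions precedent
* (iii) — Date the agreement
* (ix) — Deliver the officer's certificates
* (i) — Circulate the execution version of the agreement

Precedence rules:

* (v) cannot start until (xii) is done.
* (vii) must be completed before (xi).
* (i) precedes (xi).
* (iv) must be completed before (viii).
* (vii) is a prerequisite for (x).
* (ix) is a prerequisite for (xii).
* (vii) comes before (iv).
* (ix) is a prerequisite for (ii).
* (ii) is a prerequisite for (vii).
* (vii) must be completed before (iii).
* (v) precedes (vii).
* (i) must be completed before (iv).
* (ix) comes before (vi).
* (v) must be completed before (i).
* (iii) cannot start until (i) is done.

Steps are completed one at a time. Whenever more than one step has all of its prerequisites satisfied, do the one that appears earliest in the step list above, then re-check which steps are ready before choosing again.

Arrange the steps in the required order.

(ix) (ii) (vi) (xii) (v) (vii) (x) (i) (iv) (viii) (xi) (iii)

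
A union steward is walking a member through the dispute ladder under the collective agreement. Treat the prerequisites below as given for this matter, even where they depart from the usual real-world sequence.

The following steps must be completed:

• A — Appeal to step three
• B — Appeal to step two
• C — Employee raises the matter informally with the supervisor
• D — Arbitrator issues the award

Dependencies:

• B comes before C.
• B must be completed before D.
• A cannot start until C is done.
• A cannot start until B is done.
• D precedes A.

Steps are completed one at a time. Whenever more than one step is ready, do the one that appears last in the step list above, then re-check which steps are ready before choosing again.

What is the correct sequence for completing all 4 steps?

B, D, C, A

B is the only step with nothing outstanding, so it goes first.
D and C are both available; D is listed later → D.
C is the only step now ready → C.
A needed D, C and B, now all done → A.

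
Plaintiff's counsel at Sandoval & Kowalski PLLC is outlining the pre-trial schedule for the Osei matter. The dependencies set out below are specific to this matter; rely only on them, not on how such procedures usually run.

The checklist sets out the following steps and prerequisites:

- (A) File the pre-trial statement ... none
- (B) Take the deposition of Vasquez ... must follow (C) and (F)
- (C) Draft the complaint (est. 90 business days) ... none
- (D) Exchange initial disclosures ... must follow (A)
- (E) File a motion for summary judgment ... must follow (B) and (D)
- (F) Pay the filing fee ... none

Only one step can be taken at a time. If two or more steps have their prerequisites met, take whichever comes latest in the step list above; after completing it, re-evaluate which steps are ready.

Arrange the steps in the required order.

(F) (C) (B) (A) (D) (E)

(F), (C) and (A) have no prerequisites; (F) is listed later, so (F) is first.
(C) and (A) are both available; (C) is listed later → (C).
Now (B) and (A) have their prerequisites met. (B) is listed later, so (B) next.
(A) is the only step now ready → (A).
Next only (D) has its prerequisites met → (D).
(E) needed (D) and (B), now all done → (E).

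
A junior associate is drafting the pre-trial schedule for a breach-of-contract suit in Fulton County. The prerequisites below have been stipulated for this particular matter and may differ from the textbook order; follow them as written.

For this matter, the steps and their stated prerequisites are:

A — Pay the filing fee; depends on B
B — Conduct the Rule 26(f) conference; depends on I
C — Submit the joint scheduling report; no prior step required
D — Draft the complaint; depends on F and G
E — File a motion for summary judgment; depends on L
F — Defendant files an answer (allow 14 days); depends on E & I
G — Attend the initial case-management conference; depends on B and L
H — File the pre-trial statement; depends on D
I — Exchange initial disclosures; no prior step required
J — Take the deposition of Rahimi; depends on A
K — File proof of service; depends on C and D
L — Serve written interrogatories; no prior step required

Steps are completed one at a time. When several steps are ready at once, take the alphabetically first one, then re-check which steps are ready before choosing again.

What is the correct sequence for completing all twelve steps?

C I B A J L E F G D H K

C, I and L have no prerequisites; C has the earlier label, so C is first.
I and L are both available; I has the earlier label → I.
B and L are both available; B has the earlier label → B.
A now also ready, so the ready set is {A, L}; A has the earlier label → A.
J now also ready, so the ready set is {J, L}; J has the earlier label → J.
Next only L has its prerequisites met → L.
Now E and G have their prerequisites met. E has the earlier label, so E next.
F now also ready, so the ready set is {F, G}; F has the earlier label → F.
Next only G has its prerequisites met → G.
D needed F and G, now all done → D.
Ready: H and K. H has the earlier label → H.
K needed C and D, now all done → K.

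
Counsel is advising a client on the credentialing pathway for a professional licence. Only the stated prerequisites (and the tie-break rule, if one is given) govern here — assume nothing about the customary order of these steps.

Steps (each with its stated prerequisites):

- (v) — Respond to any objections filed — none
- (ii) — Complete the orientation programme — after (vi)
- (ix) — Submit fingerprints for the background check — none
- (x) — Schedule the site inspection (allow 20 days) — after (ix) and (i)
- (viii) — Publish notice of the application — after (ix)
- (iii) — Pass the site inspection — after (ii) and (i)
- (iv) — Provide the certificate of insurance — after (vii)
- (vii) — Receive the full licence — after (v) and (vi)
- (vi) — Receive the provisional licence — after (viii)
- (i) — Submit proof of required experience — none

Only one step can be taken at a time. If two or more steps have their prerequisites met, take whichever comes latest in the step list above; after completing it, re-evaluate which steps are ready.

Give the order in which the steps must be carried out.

(i) (ix) (viii) (vi) (x) (ii) (iii) (v) (vii) (iv)

(i), (ix) and (v) have no prerequisites; (i) is listed later, so (i) is first.
Now (ix) and (v) have their prerequisites met. (ix) is listed later, so (ix) next.
Now (viii), (x) and (v) have their prerequisites met. (viii) is listed later, so (viii) next.
Ready: (vi), (x) and (v). (vi) is listed later → (vi).
Ready: (x), (ii) and (v). (x) is listed later → (x).
Ready: (ii) and (v). (ii) is listed later → (ii).
(iii) and (v) are both available; (iii) is listed later → (iii).
That leaves (v) as the only ready step → (v).
Next only (vii) has its prerequisites met → (vii).
(iv) needed (vii), now all done → (iv).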